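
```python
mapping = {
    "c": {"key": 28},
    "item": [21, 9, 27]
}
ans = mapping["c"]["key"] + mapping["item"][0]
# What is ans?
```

Answer: 49

Derivation:
Trace (tracking ans):
mapping = {'c': {'key': 28}, 'item': [21, 9, 27]}  # -> mapping = {'c': {'key': 28}, 'item': [21, 9, 27]}
ans = mapping['c']['key'] + mapping['item'][0]  # -> ans = 49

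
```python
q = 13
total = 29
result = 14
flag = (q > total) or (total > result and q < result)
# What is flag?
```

Answer: True

Derivation:
Trace (tracking flag):
q = 13  # -> q = 13
total = 29  # -> total = 29
result = 14  # -> result = 14
flag = q > total or (total > result and q < result)  # -> flag = True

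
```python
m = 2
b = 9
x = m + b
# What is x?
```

Answer: 11

Derivation:
Trace (tracking x):
m = 2  # -> m = 2
b = 9  # -> b = 9
x = m + b  # -> x = 11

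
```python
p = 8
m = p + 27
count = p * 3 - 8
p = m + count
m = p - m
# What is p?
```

Answer: 51

Derivation:
Trace (tracking p):
p = 8  # -> p = 8
m = p + 27  # -> m = 35
count = p * 3 - 8  # -> count = 16
p = m + count  # -> p = 51
m = p - m  # -> m = 16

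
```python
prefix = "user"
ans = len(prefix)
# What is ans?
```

Answer: 4

Derivation:
Trace (tracking ans):
prefix = 'user'  # -> prefix = 'user'
ans = len(prefix)  # -> ans = 4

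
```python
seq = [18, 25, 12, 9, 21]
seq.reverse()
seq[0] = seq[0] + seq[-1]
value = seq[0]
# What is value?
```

Trace (tracking value):
seq = [18, 25, 12, 9, 21]  # -> seq = [18, 25, 12, 9, 21]
seq.reverse()  # -> seq = [21, 9, 12, 25, 18]
seq[0] = seq[0] + seq[-1]  # -> seq = [39, 9, 12, 25, 18]
value = seq[0]  # -> value = 39

Answer: 39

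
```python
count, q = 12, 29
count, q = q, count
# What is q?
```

Answer: 12

Derivation:
Trace (tracking q):
count, q = (12, 29)  # -> count = 12, q = 29
count, q = (q, count)  # -> count = 29, q = 12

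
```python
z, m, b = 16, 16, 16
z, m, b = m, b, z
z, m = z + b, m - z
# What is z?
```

Trace (tracking z):
z, m, b = (16, 16, 16)  # -> z = 16, m = 16, b = 16
z, m, b = (m, b, z)  # -> z = 16, m = 16, b = 16
z, m = (z + b, m - z)  # -> z = 32, m = 0

Answer: 32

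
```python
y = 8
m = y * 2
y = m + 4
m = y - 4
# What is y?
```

Answer: 20

Derivation:
Trace (tracking y):
y = 8  # -> y = 8
m = y * 2  # -> m = 16
y = m + 4  # -> y = 20
m = y - 4  # -> m = 16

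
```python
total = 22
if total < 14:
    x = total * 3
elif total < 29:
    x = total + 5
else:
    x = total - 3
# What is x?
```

Trace (tracking x):
total = 22  # -> total = 22
if total < 14:  # condition is False
elif total < 29:  # condition is True
    x = total + 5  # -> x = 27

Answer: 27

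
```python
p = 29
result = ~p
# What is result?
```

Answer: -30

Derivation:
Trace (tracking result):
p = 29  # -> p = 29
result = ~p  # -> result = -30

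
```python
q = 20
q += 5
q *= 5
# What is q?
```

Answer: 125

Derivation:
Trace (tracking q):
q = 20  # -> q = 20
q += 5  # -> q = 25
q *= 5  # -> q = 125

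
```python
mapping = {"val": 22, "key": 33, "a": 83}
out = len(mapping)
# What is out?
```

Trace (tracking out):
mapping = {'val': 22, 'key': 33, 'a': 83}  # -> mapping = {'val': 22, 'key': 33, 'a': 83}
out = len(mapping)  # -> out = 3

Answer: 3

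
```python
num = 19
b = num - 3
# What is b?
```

Answer: 16

Derivation:
Trace (tracking b):
num = 19  # -> num = 19
b = num - 3  # -> b = 16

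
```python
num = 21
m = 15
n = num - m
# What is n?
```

Trace (tracking n):
num = 21  # -> num = 21
m = 15  # -> m = 15
n = num - m  # -> n = 6

Answer: 6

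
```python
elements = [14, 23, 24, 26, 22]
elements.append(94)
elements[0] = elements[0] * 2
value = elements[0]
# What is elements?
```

Answer: [28, 23, 24, 26, 22, 94]

Derivation:
Trace (tracking elements):
elements = [14, 23, 24, 26, 22]  # -> elements = [14, 23, 24, 26, 22]
elements.append(94)  # -> elements = [14, 23, 24, 26, 22, 94]
elements[0] = elements[0] * 2  # -> elements = [28, 23, 24, 26, 22, 94]
value = elements[0]  # -> value = 28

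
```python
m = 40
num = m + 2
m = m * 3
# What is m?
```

Answer: 120

Derivation:
Trace (tracking m):
m = 40  # -> m = 40
num = m + 2  # -> num = 42
m = m * 3  # -> m = 120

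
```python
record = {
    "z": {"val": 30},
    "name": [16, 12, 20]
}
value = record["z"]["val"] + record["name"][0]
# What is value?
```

Trace (tracking value):
record = {'z': {'val': 30}, 'name': [16, 12, 20]}  # -> record = {'z': {'val': 30}, 'name': [16, 12, 20]}
value = record['z']['val'] + record['name'][0]  # -> value = 46

Answer: 46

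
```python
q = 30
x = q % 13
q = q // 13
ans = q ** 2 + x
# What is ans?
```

Trace (tracking ans):
q = 30  # -> q = 30
x = q % 13  # -> x = 4
q = q // 13  # -> q = 2
ans = q ** 2 + x  # -> ans = 8

Answer: 8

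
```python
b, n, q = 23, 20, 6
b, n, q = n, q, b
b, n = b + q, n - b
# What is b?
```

Answer: 43

Derivation:
Trace (tracking b):
b, n, q = (23, 20, 6)  # -> b = 23, n = 20, q = 6
b, n, q = (n, q, b)  # -> b = 20, n = 6, q = 23
b, n = (b + q, n - b)  # -> b = 43, n = -14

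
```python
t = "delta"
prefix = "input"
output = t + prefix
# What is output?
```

Trace (tracking output):
t = 'delta'  # -> t = 'delta'
prefix = 'input'  # -> prefix = 'input'
output = t + prefix  # -> output = 'deltainput'

Answer: 'deltainput'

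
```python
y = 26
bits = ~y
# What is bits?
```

Answer: -27

Derivation:
Trace (tracking bits):
y = 26  # -> y = 26
bits = ~y  # -> bits = -27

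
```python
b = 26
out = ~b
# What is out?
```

Answer: -27

Derivation:
Trace (tracking out):
b = 26  # -> b = 26
out = ~b  # -> out = -27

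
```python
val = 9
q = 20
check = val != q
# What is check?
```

Answer: True

Derivation:
Trace (tracking check):
val = 9  # -> val = 9
q = 20  # -> q = 20
check = val != q  # -> check = True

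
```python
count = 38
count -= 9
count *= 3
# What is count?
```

Trace (tracking count):
count = 38  # -> count = 38
count -= 9  # -> count = 29
count *= 3  # -> count = 87

Answer: 87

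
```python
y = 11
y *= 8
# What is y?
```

Trace (tracking y):
y = 11  # -> y = 11
y *= 8  # -> y = 88

Answer: 88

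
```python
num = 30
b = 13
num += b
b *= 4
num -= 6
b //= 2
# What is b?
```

Answer: 26

Derivation:
Trace (tracking b):
num = 30  # -> num = 30
b = 13  # -> b = 13
num += b  # -> num = 43
b *= 4  # -> b = 52
num -= 6  # -> num = 37
b //= 2  # -> b = 26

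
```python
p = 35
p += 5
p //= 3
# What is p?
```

Answer: 13

Derivation:
Trace (tracking p):
p = 35  # -> p = 35
p += 5  # -> p = 40
p //= 3  # -> p = 13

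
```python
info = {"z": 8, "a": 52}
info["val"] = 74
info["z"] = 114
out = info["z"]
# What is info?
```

Answer: {'z': 114, 'a': 52, 'val': 74}

Derivation:
Trace (tracking info):
info = {'z': 8, 'a': 52}  # -> info = {'z': 8, 'a': 52}
info['val'] = 74  # -> info = {'z': 8, 'a': 52, 'val': 74}
info['z'] = 114  # -> info = {'z': 114, 'a': 52, 'val': 74}
out = info['z']  # -> out = 114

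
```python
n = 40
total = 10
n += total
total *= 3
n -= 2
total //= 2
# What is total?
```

Trace (tracking total):
n = 40  # -> n = 40
total = 10  # -> total = 10
n += total  # -> n = 50
total *= 3  # -> total = 30
n -= 2  # -> n = 48
total //= 2  # -> total = 15

Answer: 15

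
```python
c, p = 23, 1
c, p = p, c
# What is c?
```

Trace (tracking c):
c, p = (23, 1)  # -> c = 23, p = 1
c, p = (p, c)  # -> c = 1, p = 23

Answer: 1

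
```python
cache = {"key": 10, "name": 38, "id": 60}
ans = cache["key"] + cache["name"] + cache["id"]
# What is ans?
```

Trace (tracking ans):
cache = {'key': 10, 'name': 38, 'id': 60}  # -> cache = {'key': 10, 'name': 38, 'id': 60}
ans = cache['key'] + cache['name'] + cache['id']  # -> ans = 108

Answer: 108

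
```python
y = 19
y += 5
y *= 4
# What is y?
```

Answer: 96

Derivation:
Trace (tracking y):
y = 19  # -> y = 19
y += 5  # -> y = 24
y *= 4  # -> y = 96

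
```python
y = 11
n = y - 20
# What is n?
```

Answer: -9

Derivation:
Trace (tracking n):
y = 11  # -> y = 11
n = y - 20  # -> n = -9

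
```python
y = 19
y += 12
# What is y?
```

Trace (tracking y):
y = 19  # -> y = 19
y += 12  # -> y = 31

Answer: 31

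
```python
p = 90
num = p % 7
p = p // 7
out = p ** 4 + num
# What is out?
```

Answer: 20742

Derivation:
Trace (tracking out):
p = 90  # -> p = 90
num = p % 7  # -> num = 6
p = p // 7  # -> p = 12
out = p ** 4 + num  # -> out = 20742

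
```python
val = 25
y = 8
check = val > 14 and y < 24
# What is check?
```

Answer: True

Derivation:
Trace (tracking check):
val = 25  # -> val = 25
y = 8  # -> y = 8
check = val > 14 and y < 24  # -> check = True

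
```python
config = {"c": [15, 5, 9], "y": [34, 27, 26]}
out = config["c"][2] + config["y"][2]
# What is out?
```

Trace (tracking out):
config = {'c': [15, 5, 9], 'y': [34, 27, 26]}  # -> config = {'c': [15, 5, 9], 'y': [34, 27, 26]}
out = config['c'][2] + config['y'][2]  # -> out = 35

Answer: 35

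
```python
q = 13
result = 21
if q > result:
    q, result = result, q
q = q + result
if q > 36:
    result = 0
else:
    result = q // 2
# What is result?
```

Trace (tracking result):
q = 13  # -> q = 13
result = 21  # -> result = 21
if q > result:  # condition is False
q = q + result  # -> q = 34
if q > 36:  # condition is False
else:
    result = q // 2  # -> result = 17

Answer: 17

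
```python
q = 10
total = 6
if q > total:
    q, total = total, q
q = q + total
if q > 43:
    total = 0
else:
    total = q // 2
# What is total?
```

Trace (tracking total):
q = 10  # -> q = 10
total = 6  # -> total = 6
if q > total:  # condition is True
    q, total = (total, q)  # -> q = 6, total = 10
q = q + total  # -> q = 16
if q > 43:  # condition is False
else:
    total = q // 2  # -> total = 8

Answer: 8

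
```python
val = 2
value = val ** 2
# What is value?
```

Answer: 4

Derivation:
Trace (tracking value):
val = 2  # -> val = 2
value = val ** 2  # -> value = 4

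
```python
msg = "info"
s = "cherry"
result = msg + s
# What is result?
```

Trace (tracking result):
msg = 'info'  # -> msg = 'info'
s = 'cherry'  # -> s = 'cherry'
result = msg + s  # -> result = 'infocherry'

Answer: 'infocherry'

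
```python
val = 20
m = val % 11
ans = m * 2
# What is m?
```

Trace (tracking m):
val = 20  # -> val = 20
m = val % 11  # -> m = 9
ans = m * 2  # -> ans = 18

Answer: 9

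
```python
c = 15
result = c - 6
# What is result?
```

Answer: 9

Derivation:
Trace (tracking result):
c = 15  # -> c = 15
result = c - 6  # -> result = 9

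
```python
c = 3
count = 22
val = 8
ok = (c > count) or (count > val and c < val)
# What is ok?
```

Answer: True

Derivation:
Trace (tracking ok):
c = 3  # -> c = 3
count = 22  # -> count = 22
val = 8  # -> val = 8
ok = c > count or (count > val and c < val)  # -> ok = True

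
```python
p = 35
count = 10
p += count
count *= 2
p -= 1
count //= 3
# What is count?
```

Trace (tracking count):
p = 35  # -> p = 35
count = 10  # -> count = 10
p += count  # -> p = 45
count *= 2  # -> count = 20
p -= 1  # -> p = 44
count //= 3  # -> count = 6

Answer: 6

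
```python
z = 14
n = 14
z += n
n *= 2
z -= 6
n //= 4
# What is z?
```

Trace (tracking z):
z = 14  # -> z = 14
n = 14  # -> n = 14
z += n  # -> z = 28
n *= 2  # -> n = 28
z -= 6  # -> z = 22
n //= 4  # -> n = 7

Answer: 22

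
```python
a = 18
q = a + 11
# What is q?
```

Trace (tracking q):
a = 18  # -> a = 18
q = a + 11  # -> q = 29

Answer: 29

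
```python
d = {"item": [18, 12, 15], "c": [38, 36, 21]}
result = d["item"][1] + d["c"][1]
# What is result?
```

Trace (tracking result):
d = {'item': [18, 12, 15], 'c': [38, 36, 21]}  # -> d = {'item': [18, 12, 15], 'c': [38, 36, 21]}
result = d['item'][1] + d['c'][1]  # -> result = 48

Answer: 48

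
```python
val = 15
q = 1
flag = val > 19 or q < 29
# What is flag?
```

Answer: True

Derivation:
Trace (tracking flag):
val = 15  # -> val = 15
q = 1  # -> q = 1
flag = val > 19 or q < 29  # -> flag = True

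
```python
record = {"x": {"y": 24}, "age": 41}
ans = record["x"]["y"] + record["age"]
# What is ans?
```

Answer: 65

Derivation:
Trace (tracking ans):
record = {'x': {'y': 24}, 'age': 41}  # -> record = {'x': {'y': 24}, 'age': 41}
ans = record['x']['y'] + record['age']  # -> ans = 65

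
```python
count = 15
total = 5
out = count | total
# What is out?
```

Answer: 15

Derivation:
Trace (tracking out):
count = 15  # -> count = 15
total = 5  # -> total = 5
out = count | total  # -> out = 15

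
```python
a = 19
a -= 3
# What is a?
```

Answer: 16

Derivation:
Trace (tracking a):
a = 19  # -> a = 19
a -= 3  # -> a = 16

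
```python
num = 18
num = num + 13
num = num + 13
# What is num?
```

Answer: 44

Derivation:
Trace (tracking num):
num = 18  # -> num = 18
num = num + 13  # -> num = 31
num = num + 13  # -> num = 44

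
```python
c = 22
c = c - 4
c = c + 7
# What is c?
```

Trace (tracking c):
c = 22  # -> c = 22
c = c - 4  # -> c = 18
c = c + 7  # -> c = 25

Answer: 25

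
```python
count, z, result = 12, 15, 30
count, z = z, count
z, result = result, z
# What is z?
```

Trace (tracking z):
count, z, result = (12, 15, 30)  # -> count = 12, z = 15, result = 30
count, z = (z, count)  # -> count = 15, z = 12
z, result = (result, z)  # -> z = 30, result = 12

Answer: 30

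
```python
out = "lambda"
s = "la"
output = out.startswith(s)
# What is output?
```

Trace (tracking output):
out = 'lambda'  # -> out = 'lambda'
s = 'la'  # -> s = 'la'
output = out.startswith(s)  # -> output = True

Answer: True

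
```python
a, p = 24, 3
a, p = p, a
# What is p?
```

Answer: 24

Derivation:
Trace (tracking p):
a, p = (24, 3)  # -> a = 24, p = 3
a, p = (p, a)  # -> a = 3, p = 24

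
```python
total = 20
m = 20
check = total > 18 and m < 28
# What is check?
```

Trace (tracking check):
total = 20  # -> total = 20
m = 20  # -> m = 20
check = total > 18 and m < 28  # -> check = True

Answer: True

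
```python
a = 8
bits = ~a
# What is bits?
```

Trace (tracking bits):
a = 8  # -> a = 8
bits = ~a  # -> bits = -9

Answer: -9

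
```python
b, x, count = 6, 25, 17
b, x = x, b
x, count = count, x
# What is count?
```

Answer: 6

Derivation:
Trace (tracking count):
b, x, count = (6, 25, 17)  # -> b = 6, x = 25, count = 17
b, x = (x, b)  # -> b = 25, x = 6
x, count = (count, x)  # -> x = 17, count = 6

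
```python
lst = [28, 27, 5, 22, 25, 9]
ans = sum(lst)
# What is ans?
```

Answer: 116

Derivation:
Trace (tracking ans):
lst = [28, 27, 5, 22, 25, 9]  # -> lst = [28, 27, 5, 22, 25, 9]
ans = sum(lst)  # -> ans = 116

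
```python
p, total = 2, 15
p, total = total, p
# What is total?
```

Answer: 2

Derivation:
Trace (tracking total):
p, total = (2, 15)  # -> p = 2, total = 15
p, total = (total, p)  # -> p = 15, total = 2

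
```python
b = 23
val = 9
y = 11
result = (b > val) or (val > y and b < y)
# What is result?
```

Answer: True

Derivation:
Trace (tracking result):
b = 23  # -> b = 23
val = 9  # -> val = 9
y = 11  # -> y = 11
result = b > val or (val > y and b < y)  # -> result = True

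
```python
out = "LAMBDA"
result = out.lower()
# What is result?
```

Trace (tracking result):
out = 'LAMBDA'  # -> out = 'LAMBDA'
result = out.lower()  # -> result = 'lambda'

Answer: 'lambda'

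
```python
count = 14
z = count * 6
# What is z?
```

Trace (tracking z):
count = 14  # -> count = 14
z = count * 6  # -> z = 84

Answer: 84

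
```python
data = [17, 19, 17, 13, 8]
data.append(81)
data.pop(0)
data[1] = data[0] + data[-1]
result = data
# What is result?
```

Answer: [19, 100, 13, 8, 81]

Derivation:
Trace (tracking result):
data = [17, 19, 17, 13, 8]  # -> data = [17, 19, 17, 13, 8]
data.append(81)  # -> data = [17, 19, 17, 13, 8, 81]
data.pop(0)  # -> data = [19, 17, 13, 8, 81]
data[1] = data[0] + data[-1]  # -> data = [19, 100, 13, 8, 81]
result = data  # -> result = [19, 100, 13, 8, 81]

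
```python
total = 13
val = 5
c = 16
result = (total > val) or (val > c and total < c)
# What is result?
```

Answer: True

Derivation:
Trace (tracking result):
total = 13  # -> total = 13
val = 5  # -> val = 5
c = 16  # -> c = 16
result = total > val or (val > c and total < c)  # -> result = True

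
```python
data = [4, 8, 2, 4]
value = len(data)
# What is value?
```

Trace (tracking value):
data = [4, 8, 2, 4]  # -> data = [4, 8, 2, 4]
value = len(data)  # -> value = 4

Answer: 4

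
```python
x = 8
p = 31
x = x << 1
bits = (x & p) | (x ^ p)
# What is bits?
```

Answer: 31

Derivation:
Trace (tracking bits):
x = 8  # -> x = 8
p = 31  # -> p = 31
x = x << 1  # -> x = 16
bits = x & p | x ^ p  # -> bits = 31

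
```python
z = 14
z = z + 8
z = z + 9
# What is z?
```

Trace (tracking z):
z = 14  # -> z = 14
z = z + 8  # -> z = 22
z = z + 9  # -> z = 31

Answer: 31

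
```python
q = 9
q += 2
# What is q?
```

Answer: 11

Derivation:
Trace (tracking q):
q = 9  # -> q = 9
q += 2  # -> q = 11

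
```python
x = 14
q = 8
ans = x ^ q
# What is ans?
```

Trace (tracking ans):
x = 14  # -> x = 14
q = 8  # -> q = 8
ans = x ^ q  # -> ans = 6

Answer: 6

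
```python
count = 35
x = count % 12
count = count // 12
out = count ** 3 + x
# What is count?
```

Answer: 2

Derivation:
Trace (tracking count):
count = 35  # -> count = 35
x = count % 12  # -> x = 11
count = count // 12  # -> count = 2
out = count ** 3 + x  # -> out = 19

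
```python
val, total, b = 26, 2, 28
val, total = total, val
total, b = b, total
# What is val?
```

Answer: 2

Derivation:
Trace (tracking val):
val, total, b = (26, 2, 28)  # -> val = 26, total = 2, b = 28
val, total = (total, val)  # -> val = 2, total = 26
total, b = (b, total)  # -> total = 28, b = 26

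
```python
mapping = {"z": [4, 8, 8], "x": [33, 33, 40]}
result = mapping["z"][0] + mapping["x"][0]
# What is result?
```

Answer: 37

Derivation:
Trace (tracking result):
mapping = {'z': [4, 8, 8], 'x': [33, 33, 40]}  # -> mapping = {'z': [4, 8, 8], 'x': [33, 33, 40]}
result = mapping['z'][0] + mapping['x'][0]  # -> result = 37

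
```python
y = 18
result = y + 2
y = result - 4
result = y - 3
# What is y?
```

Answer: 16

Derivation:
Trace (tracking y):
y = 18  # -> y = 18
result = y + 2  # -> result = 20
y = result - 4  # -> y = 16
result = y - 3  # -> result = 13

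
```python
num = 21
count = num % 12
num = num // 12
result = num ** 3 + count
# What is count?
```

Trace (tracking count):
num = 21  # -> num = 21
count = num % 12  # -> count = 9
num = num // 12  # -> num = 1
result = num ** 3 + count  # -> result = 10

Answer: 9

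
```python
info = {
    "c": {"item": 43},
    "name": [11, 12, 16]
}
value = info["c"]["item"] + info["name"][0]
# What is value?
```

Trace (tracking value):
info = {'c': {'item': 43}, 'name': [11, 12, 16]}  # -> info = {'c': {'item': 43}, 'name': [11, 12, 16]}
value = info['c']['item'] + info['name'][0]  # -> value = 54

Answer: 54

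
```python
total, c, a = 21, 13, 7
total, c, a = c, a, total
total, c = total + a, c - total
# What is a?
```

Answer: 21

Derivation:
Trace (tracking a):
total, c, a = (21, 13, 7)  # -> total = 21, c = 13, a = 7
total, c, a = (c, a, total)  # -> total = 13, c = 7, a = 21
total, c = (total + a, c - total)  # -> total = 34, c = -6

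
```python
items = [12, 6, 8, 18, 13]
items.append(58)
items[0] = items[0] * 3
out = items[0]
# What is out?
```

Trace (tracking out):
items = [12, 6, 8, 18, 13]  # -> items = [12, 6, 8, 18, 13]
items.append(58)  # -> items = [12, 6, 8, 18, 13, 58]
items[0] = items[0] * 3  # -> items = [36, 6, 8, 18, 13, 58]
out = items[0]  # -> out = 36

Answer: 36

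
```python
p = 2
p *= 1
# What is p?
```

Trace (tracking p):
p = 2  # -> p = 2
p *= 1  # -> p = 2

Answer: 2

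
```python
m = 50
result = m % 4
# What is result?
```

Trace (tracking result):
m = 50  # -> m = 50
result = m % 4  # -> result = 2

Answer: 2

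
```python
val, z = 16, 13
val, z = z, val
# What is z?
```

Trace (tracking z):
val, z = (16, 13)  # -> val = 16, z = 13
val, z = (z, val)  # -> val = 13, z = 16

Answer: 16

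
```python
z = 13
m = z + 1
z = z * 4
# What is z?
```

Trace (tracking z):
z = 13  # -> z = 13
m = z + 1  # -> m = 14
z = z * 4  # -> z = 52

Answer: 52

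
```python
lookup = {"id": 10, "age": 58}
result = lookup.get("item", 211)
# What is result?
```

Trace (tracking result):
lookup = {'id': 10, 'age': 58}  # -> lookup = {'id': 10, 'age': 58}
result = lookup.get('item', 211)  # -> result = 211

Answer: 211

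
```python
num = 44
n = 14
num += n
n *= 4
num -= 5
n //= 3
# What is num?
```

Answer: 53

Derivation:
Trace (tracking num):
num = 44  # -> num = 44
n = 14  # -> n = 14
num += n  # -> num = 58
n *= 4  # -> n = 56
num -= 5  # -> num = 53
n //= 3  # -> n = 18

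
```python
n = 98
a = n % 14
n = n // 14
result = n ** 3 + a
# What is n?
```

Answer: 7

Derivation:
Trace (tracking n):
n = 98  # -> n = 98
a = n % 14  # -> a = 0
n = n // 14  # -> n = 7
result = n ** 3 + a  # -> result = 343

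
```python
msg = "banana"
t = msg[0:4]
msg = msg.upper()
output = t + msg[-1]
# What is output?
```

Answer: 'banaA'

Derivation:
Trace (tracking output):
msg = 'banana'  # -> msg = 'banana'
t = msg[0:4]  # -> t = 'bana'
msg = msg.upper()  # -> msg = 'BANANA'
output = t + msg[-1]  # -> output = 'banaA'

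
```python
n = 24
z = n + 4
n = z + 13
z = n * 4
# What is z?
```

Trace (tracking z):
n = 24  # -> n = 24
z = n + 4  # -> z = 28
n = z + 13  # -> n = 41
z = n * 4  # -> z = 164

Answer: 164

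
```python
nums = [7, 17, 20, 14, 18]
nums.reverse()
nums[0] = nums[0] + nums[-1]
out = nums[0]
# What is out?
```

Answer: 25

Derivation:
Trace (tracking out):
nums = [7, 17, 20, 14, 18]  # -> nums = [7, 17, 20, 14, 18]
nums.reverse()  # -> nums = [18, 14, 20, 17, 7]
nums[0] = nums[0] + nums[-1]  # -> nums = [25, 14, 20, 17, 7]
out = nums[0]  # -> out = 25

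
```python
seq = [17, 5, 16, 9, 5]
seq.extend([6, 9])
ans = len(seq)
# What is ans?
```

Trace (tracking ans):
seq = [17, 5, 16, 9, 5]  # -> seq = [17, 5, 16, 9, 5]
seq.extend([6, 9])  # -> seq = [17, 5, 16, 9, 5, 6, 9]
ans = len(seq)  # -> ans = 7

Answer: 7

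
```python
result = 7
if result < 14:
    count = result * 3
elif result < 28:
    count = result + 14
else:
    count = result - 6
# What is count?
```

Trace (tracking count):
result = 7  # -> result = 7
if result < 14:  # condition is True
    count = result * 3  # -> count = 21

Answer: 21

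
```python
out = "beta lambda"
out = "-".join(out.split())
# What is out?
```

Trace (tracking out):
out = 'beta lambda'  # -> out = 'beta lambda'
out = '-'.join(out.split())  # -> out = 'beta-lambda'

Answer: 'beta-lambda'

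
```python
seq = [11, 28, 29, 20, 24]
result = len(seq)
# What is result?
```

Answer: 5

Derivation:
Trace (tracking result):
seq = [11, 28, 29, 20, 24]  # -> seq = [11, 28, 29, 20, 24]
result = len(seq)  # -> result = 5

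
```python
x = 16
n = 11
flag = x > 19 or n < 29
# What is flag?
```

Trace (tracking flag):
x = 16  # -> x = 16
n = 11  # -> n = 11
flag = x > 19 or n < 29  # -> flag = True

Answer: True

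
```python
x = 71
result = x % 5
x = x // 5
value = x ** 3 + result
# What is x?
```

Trace (tracking x):
x = 71  # -> x = 71
result = x % 5  # -> result = 1
x = x // 5  # -> x = 14
value = x ** 3 + result  # -> value = 2745

Answer: 14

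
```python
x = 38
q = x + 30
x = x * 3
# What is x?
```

Answer: 114

Derivation:
Trace (tracking x):
x = 38  # -> x = 38
q = x + 30  # -> q = 68
x = x * 3  # -> x = 114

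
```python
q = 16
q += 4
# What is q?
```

Trace (tracking q):
q = 16  # -> q = 16
q += 4  # -> q = 20

Answer: 20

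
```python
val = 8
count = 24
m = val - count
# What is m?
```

Trace (tracking m):
val = 8  # -> val = 8
count = 24  # -> count = 24
m = val - count  # -> m = -16

Answer: -16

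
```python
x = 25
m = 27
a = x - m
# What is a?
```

Trace (tracking a):
x = 25  # -> x = 25
m = 27  # -> m = 27
a = x - m  # -> a = -2

Answer: -2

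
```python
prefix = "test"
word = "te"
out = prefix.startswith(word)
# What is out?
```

Trace (tracking out):
prefix = 'test'  # -> prefix = 'test'
word = 'te'  # -> word = 'te'
out = prefix.startswith(word)  # -> out = True

Answer: True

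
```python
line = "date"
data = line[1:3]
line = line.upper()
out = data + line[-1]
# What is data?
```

Trace (tracking data):
line = 'date'  # -> line = 'date'
data = line[1:3]  # -> data = 'at'
line = line.upper()  # -> line = 'DATE'
out = data + line[-1]  # -> out = 'atE'

Answer: 'at'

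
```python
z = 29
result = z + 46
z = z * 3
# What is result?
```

Trace (tracking result):
z = 29  # -> z = 29
result = z + 46  # -> result = 75
z = z * 3  # -> z = 87

Answer: 75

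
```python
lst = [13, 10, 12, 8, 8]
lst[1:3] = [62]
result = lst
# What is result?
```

Answer: [13, 62, 8, 8]

Derivation:
Trace (tracking result):
lst = [13, 10, 12, 8, 8]  # -> lst = [13, 10, 12, 8, 8]
lst[1:3] = [62]  # -> lst = [13, 62, 8, 8]
result = lst  # -> result = [13, 62, 8, 8]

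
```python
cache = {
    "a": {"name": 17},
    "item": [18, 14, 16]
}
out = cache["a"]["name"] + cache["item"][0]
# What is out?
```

Trace (tracking out):
cache = {'a': {'name': 17}, 'item': [18, 14, 16]}  # -> cache = {'a': {'name': 17}, 'item': [18, 14, 16]}
out = cache['a']['name'] + cache['item'][0]  # -> out = 35

Answer: 35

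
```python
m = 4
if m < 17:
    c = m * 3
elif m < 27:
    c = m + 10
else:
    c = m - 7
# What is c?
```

Answer: 12

Derivation:
Trace (tracking c):
m = 4  # -> m = 4
if m < 17:  # condition is True
    c = m * 3  # -> c = 12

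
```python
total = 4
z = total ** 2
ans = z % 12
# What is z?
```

Trace (tracking z):
total = 4  # -> total = 4
z = total ** 2  # -> z = 16
ans = z % 12  # -> ans = 4

Answer: 16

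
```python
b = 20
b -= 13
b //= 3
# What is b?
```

Trace (tracking b):
b = 20  # -> b = 20
b -= 13  # -> b = 7
b //= 3  # -> b = 2

Answer: 2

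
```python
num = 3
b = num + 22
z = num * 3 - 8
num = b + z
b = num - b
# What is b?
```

Trace (tracking b):
num = 3  # -> num = 3
b = num + 22  # -> b = 25
z = num * 3 - 8  # -> z = 1
num = b + z  # -> num = 26
b = num - b  # -> b = 1

Answer: 1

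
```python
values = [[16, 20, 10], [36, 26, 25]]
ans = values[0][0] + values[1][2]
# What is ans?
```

Trace (tracking ans):
values = [[16, 20, 10], [36, 26, 25]]  # -> values = [[16, 20, 10], [36, 26, 25]]
ans = values[0][0] + values[1][2]  # -> ans = 41

Answer: 41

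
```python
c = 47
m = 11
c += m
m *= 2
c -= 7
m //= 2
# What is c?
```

Answer: 51

Derivation:
Trace (tracking c):
c = 47  # -> c = 47
m = 11  # -> m = 11
c += m  # -> c = 58
m *= 2  # -> m = 22
c -= 7  # -> c = 51
m //= 2  # -> m = 11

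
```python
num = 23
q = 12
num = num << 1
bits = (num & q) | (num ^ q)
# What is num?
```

Trace (tracking num):
num = 23  # -> num = 23
q = 12  # -> q = 12
num = num << 1  # -> num = 46
bits = num & q | num ^ q  # -> bits = 46

Answer: 46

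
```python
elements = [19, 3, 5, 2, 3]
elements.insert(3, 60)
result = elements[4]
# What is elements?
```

Trace (tracking elements):
elements = [19, 3, 5, 2, 3]  # -> elements = [19, 3, 5, 2, 3]
elements.insert(3, 60)  # -> elements = [19, 3, 5, 60, 2, 3]
result = elements[4]  # -> result = 2

Answer: [19, 3, 5, 60, 2, 3]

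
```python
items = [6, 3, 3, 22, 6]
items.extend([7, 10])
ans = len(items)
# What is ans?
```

Trace (tracking ans):
items = [6, 3, 3, 22, 6]  # -> items = [6, 3, 3, 22, 6]
items.extend([7, 10])  # -> items = [6, 3, 3, 22, 6, 7, 10]
ans = len(items)  # -> ans = 7

Answer: 7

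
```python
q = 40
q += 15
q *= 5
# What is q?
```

Answer: 275

Derivation:
Trace (tracking q):
q = 40  # -> q = 40
q += 15  # -> q = 55
q *= 5  # -> q = 275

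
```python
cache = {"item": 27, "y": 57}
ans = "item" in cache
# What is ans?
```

Trace (tracking ans):
cache = {'item': 27, 'y': 57}  # -> cache = {'item': 27, 'y': 57}
ans = 'item' in cache  # -> ans = True

Answer: True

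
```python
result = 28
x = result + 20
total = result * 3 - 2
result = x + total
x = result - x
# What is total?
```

Answer: 82

Derivation:
Trace (tracking total):
result = 28  # -> result = 28
x = result + 20  # -> x = 48
total = result * 3 - 2  # -> total = 82
result = x + total  # -> result = 130
x = result - x  # -> x = 82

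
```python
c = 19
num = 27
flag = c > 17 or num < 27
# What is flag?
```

Trace (tracking flag):
c = 19  # -> c = 19
num = 27  # -> num = 27
flag = c > 17 or num < 27  # -> flag = True

Answer: True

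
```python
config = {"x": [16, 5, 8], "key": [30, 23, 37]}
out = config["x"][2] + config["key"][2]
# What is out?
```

Trace (tracking out):
config = {'x': [16, 5, 8], 'key': [30, 23, 37]}  # -> config = {'x': [16, 5, 8], 'key': [30, 23, 37]}
out = config['x'][2] + config['key'][2]  # -> out = 45

Answer: 45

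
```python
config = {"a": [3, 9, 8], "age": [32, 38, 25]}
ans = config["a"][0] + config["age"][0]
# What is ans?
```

Trace (tracking ans):
config = {'a': [3, 9, 8], 'age': [32, 38, 25]}  # -> config = {'a': [3, 9, 8], 'age': [32, 38, 25]}
ans = config['a'][0] + config['age'][0]  # -> ans = 35

Answer: 35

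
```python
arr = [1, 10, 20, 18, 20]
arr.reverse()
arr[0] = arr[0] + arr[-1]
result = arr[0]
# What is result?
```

Trace (tracking result):
arr = [1, 10, 20, 18, 20]  # -> arr = [1, 10, 20, 18, 20]
arr.reverse()  # -> arr = [20, 18, 20, 10, 1]
arr[0] = arr[0] + arr[-1]  # -> arr = [21, 18, 20, 10, 1]
result = arr[0]  # -> result = 21

Answer: 21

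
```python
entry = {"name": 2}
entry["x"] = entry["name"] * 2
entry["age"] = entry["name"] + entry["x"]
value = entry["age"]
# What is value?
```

Trace (tracking value):
entry = {'name': 2}  # -> entry = {'name': 2}
entry['x'] = entry['name'] * 2  # -> entry = {'name': 2, 'x': 4}
entry['age'] = entry['name'] + entry['x']  # -> entry = {'name': 2, 'x': 4, 'age': 6}
value = entry['age']  # -> value = 6

Answer: 6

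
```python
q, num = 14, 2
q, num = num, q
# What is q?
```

Answer: 2

Derivation:
Trace (tracking q):
q, num = (14, 2)  # -> q = 14, num = 2
q, num = (num, q)  # -> q = 2, num = 14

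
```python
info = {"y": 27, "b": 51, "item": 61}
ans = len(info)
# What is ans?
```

Trace (tracking ans):
info = {'y': 27, 'b': 51, 'item': 61}  # -> info = {'y': 27, 'b': 51, 'item': 61}
ans = len(info)  # -> ans = 3

Answer: 3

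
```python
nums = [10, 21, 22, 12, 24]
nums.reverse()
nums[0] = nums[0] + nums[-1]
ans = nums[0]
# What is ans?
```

Answer: 34

Derivation:
Trace (tracking ans):
nums = [10, 21, 22, 12, 24]  # -> nums = [10, 21, 22, 12, 24]
nums.reverse()  # -> nums = [24, 12, 22, 21, 10]
nums[0] = nums[0] + nums[-1]  # -> nums = [34, 12, 22, 21, 10]
ans = nums[0]  # -> ans = 34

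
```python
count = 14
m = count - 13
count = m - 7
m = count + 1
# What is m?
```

Answer: -5

Derivation:
Trace (tracking m):
count = 14  # -> count = 14
m = count - 13  # -> m = 1
count = m - 7  # -> count = -6
m = count + 1  # -> m = -5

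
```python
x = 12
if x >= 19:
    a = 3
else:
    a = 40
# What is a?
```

Trace (tracking a):
x = 12  # -> x = 12
if x >= 19:  # condition is False
else:
    a = 40  # -> a = 40

Answer: 40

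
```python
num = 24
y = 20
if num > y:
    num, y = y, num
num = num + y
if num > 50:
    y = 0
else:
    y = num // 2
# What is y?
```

Trace (tracking y):
num = 24  # -> num = 24
y = 20  # -> y = 20
if num > y:  # condition is True
    num, y = (y, num)  # -> num = 20, y = 24
num = num + y  # -> num = 44
if num > 50:  # condition is False
else:
    y = num // 2  # -> y = 22

Answer: 22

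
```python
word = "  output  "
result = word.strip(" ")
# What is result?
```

Answer: 'output'

Derivation:
Trace (tracking result):
word = '  output  '  # -> word = '  output  '
result = word.strip(' ')  # -> result = 'output'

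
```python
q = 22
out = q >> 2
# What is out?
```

Answer: 5

Derivation:
Trace (tracking out):
q = 22  # -> q = 22
out = q >> 2  # -> out = 5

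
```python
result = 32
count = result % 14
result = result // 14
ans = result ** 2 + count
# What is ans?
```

Trace (tracking ans):
result = 32  # -> result = 32
count = result % 14  # -> count = 4
result = result // 14  # -> result = 2
ans = result ** 2 + count  # -> ans = 8

Answer: 8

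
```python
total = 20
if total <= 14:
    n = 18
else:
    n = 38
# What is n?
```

Trace (tracking n):
total = 20  # -> total = 20
if total <= 14:  # condition is False
else:
    n = 38  # -> n = 38

Answer: 38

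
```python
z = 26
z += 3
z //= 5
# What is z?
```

Trace (tracking z):
z = 26  # -> z = 26
z += 3  # -> z = 29
z //= 5  # -> z = 5

Answer: 5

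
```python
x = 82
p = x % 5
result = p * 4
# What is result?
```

Trace (tracking result):
x = 82  # -> x = 82
p = x % 5  # -> p = 2
result = p * 4  # -> result = 8

Answer: 8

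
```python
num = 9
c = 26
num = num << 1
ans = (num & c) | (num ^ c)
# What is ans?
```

Trace (tracking ans):
num = 9  # -> num = 9
c = 26  # -> c = 26
num = num << 1  # -> num = 18
ans = num & c | num ^ c  # -> ans = 26

Answer: 26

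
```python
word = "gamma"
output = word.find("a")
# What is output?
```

Trace (tracking output):
word = 'gamma'  # -> word = 'gamma'
output = word.find('a')  # -> output = 1

Answer: 1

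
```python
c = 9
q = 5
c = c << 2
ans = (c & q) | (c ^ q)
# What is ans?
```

Trace (tracking ans):
c = 9  # -> c = 9
q = 5  # -> q = 5
c = c << 2  # -> c = 36
ans = c & q | c ^ q  # -> ans = 37

Answer: 37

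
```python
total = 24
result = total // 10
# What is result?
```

Trace (tracking result):
total = 24  # -> total = 24
result = total // 10  # -> result = 2

Answer: 2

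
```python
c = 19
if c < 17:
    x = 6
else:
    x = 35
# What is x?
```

Trace (tracking x):
c = 19  # -> c = 19
if c < 17:  # condition is False
else:
    x = 35  # -> x = 35

Answer: 35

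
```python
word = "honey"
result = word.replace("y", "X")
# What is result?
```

Trace (tracking result):
word = 'honey'  # -> word = 'honey'
result = word.replace('y', 'X')  # -> result = 'honeX'

Answer: 'honeX'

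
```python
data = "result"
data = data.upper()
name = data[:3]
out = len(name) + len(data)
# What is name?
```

Answer: 'RES'

Derivation:
Trace (tracking name):
data = 'result'  # -> data = 'result'
data = data.upper()  # -> data = 'RESULT'
name = data[:3]  # -> name = 'RES'
out = len(name) + len(data)  # -> out = 9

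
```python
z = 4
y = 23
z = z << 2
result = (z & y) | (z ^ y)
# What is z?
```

Trace (tracking z):
z = 4  # -> z = 4
y = 23  # -> y = 23
z = z << 2  # -> z = 16
result = z & y | z ^ y  # -> result = 23

Answer: 16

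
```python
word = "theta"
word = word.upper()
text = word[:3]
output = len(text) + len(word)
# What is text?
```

Answer: 'THE'

Derivation:
Trace (tracking text):
word = 'theta'  # -> word = 'theta'
word = word.upper()  # -> word = 'THETA'
text = word[:3]  # -> text = 'THE'
output = len(text) + len(word)  # -> output = 8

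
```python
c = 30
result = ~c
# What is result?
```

Trace (tracking result):
c = 30  # -> c = 30
result = ~c  # -> result = -31

Answer: -31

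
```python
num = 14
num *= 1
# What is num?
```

Answer: 14

Derivation:
Trace (tracking num):
num = 14  # -> num = 14
num *= 1  # -> num = 14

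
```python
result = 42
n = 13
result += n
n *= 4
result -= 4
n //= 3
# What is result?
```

Answer: 51

Derivation:
Trace (tracking result):
result = 42  # -> result = 42
n = 13  # -> n = 13
result += n  # -> result = 55
n *= 4  # -> n = 52
result -= 4  # -> result = 51
n //= 3  # -> n = 17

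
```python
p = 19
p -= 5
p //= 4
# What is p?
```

Trace (tracking p):
p = 19  # -> p = 19
p -= 5  # -> p = 14
p //= 4  # -> p = 3

Answer: 3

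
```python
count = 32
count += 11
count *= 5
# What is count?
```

Answer: 215

Derivation:
Trace (tracking count):
count = 32  # -> count = 32
count += 11  # -> count = 43
count *= 5  # -> count = 215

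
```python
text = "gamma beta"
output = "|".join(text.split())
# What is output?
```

Trace (tracking output):
text = 'gamma beta'  # -> text = 'gamma beta'
output = '|'.join(text.split())  # -> output = 'gamma|beta'

Answer: 'gamma|beta'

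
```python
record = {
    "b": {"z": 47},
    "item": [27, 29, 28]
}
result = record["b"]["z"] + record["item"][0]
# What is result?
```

Trace (tracking result):
record = {'b': {'z': 47}, 'item': [27, 29, 28]}  # -> record = {'b': {'z': 47}, 'item': [27, 29, 28]}
result = record['b']['z'] + record['item'][0]  # -> result = 74

Answer: 74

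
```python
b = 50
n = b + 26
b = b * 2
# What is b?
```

Trace (tracking b):
b = 50  # -> b = 50
n = b + 26  # -> n = 76
b = b * 2  # -> b = 100

Answer: 100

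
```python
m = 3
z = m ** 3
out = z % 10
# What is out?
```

Answer: 7

Derivation:
Trace (tracking out):
m = 3  # -> m = 3
z = m ** 3  # -> z = 27
out = z % 10  # -> out = 7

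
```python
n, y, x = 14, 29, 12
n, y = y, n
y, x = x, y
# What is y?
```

Trace (tracking y):
n, y, x = (14, 29, 12)  # -> n = 14, y = 29, x = 12
n, y = (y, n)  # -> n = 29, y = 14
y, x = (x, y)  # -> y = 12, x = 14

Answer: 12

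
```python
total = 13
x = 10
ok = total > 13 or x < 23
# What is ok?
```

Answer: True

Derivation:
Trace (tracking ok):
total = 13  # -> total = 13
x = 10  # -> x = 10
ok = total > 13 or x < 23  # -> ok = True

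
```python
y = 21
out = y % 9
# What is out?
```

Trace (tracking out):
y = 21  # -> y = 21
out = y % 9  # -> out = 3

Answer: 3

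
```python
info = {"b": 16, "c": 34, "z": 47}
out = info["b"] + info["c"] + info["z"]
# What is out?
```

Trace (tracking out):
info = {'b': 16, 'c': 34, 'z': 47}  # -> info = {'b': 16, 'c': 34, 'z': 47}
out = info['b'] + info['c'] + info['z']  # -> out = 97

Answer: 97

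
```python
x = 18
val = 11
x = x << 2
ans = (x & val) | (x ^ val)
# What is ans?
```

Trace (tracking ans):
x = 18  # -> x = 18
val = 11  # -> val = 11
x = x << 2  # -> x = 72
ans = x & val | x ^ val  # -> ans = 75

Answer: 75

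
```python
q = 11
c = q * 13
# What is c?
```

Answer: 143

Derivation:
Trace (tracking c):
q = 11  # -> q = 11
c = q * 13  # -> c = 143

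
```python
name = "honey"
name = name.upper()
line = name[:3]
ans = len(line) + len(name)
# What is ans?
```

Trace (tracking ans):
name = 'honey'  # -> name = 'honey'
name = name.upper()  # -> name = 'HONEY'
line = name[:3]  # -> line = 'HON'
ans = len(line) + len(name)  # -> ans = 8

Answer: 8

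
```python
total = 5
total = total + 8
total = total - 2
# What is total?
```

Answer: 11

Derivation:
Trace (tracking total):
total = 5  # -> total = 5
total = total + 8  # -> total = 13
total = total - 2  # -> total = 11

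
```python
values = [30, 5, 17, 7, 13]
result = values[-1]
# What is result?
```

Answer: 13

Derivation:
Trace (tracking result):
values = [30, 5, 17, 7, 13]  # -> values = [30, 5, 17, 7, 13]
result = values[-1]  # -> result = 13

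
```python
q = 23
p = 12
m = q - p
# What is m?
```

Answer: 11

Derivation:
Trace (tracking m):
q = 23  # -> q = 23
p = 12  # -> p = 12
m = q - p  # -> m = 11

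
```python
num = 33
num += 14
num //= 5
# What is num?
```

Trace (tracking num):
num = 33  # -> num = 33
num += 14  # -> num = 47
num //= 5  # -> num = 9

Answer: 9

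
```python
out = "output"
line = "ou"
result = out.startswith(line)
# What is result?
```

Trace (tracking result):
out = 'output'  # -> out = 'output'
line = 'ou'  # -> line = 'ou'
result = out.startswith(line)  # -> result = True

Answer: True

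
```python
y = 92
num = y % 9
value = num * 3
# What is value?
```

Trace (tracking value):
y = 92  # -> y = 92
num = y % 9  # -> num = 2
value = num * 3  # -> value = 6

Answer: 6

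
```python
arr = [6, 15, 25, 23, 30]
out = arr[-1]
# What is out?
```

Trace (tracking out):
arr = [6, 15, 25, 23, 30]  # -> arr = [6, 15, 25, 23, 30]
out = arr[-1]  # -> out = 30

Answer: 30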